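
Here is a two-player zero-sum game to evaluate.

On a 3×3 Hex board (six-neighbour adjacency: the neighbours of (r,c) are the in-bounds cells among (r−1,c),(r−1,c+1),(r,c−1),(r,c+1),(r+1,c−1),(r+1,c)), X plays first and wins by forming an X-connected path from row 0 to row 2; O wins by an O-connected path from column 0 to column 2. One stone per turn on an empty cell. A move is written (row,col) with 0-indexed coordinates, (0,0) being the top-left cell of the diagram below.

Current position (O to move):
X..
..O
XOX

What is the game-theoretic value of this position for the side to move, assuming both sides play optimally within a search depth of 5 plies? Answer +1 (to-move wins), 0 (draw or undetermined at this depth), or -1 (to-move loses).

value(X../..O/XOX, O) = -1

p1 O@[X../..O/XOX]: (0,1)[XO./..O/XOX]-1* (0,2)[X.O/..O/XOX]-1 (1,0)[X../O.O/XOX]-1 (1,1)[X../.OO/XOX]-1
p2 X@[XO./..O/XOX]: (0,2)[XOX/..O/XOX]+1* (1,0)[XO./X.O/XOX]+1 (1,1)[XO./.XO/XOX]+1
p3 O@[XOX/..O/XOX]: (1,0)[XOX/O.O/XOX]-1* (1,1)[XOX/.OO/XOX]-1
p4 X@[XOX/O.O/XOX]: (1,1)[XOX/OXO/XOX]+1*
p5 O@[XOX/OXO/XOX] terminal -1; root [X../..O/XOX] d5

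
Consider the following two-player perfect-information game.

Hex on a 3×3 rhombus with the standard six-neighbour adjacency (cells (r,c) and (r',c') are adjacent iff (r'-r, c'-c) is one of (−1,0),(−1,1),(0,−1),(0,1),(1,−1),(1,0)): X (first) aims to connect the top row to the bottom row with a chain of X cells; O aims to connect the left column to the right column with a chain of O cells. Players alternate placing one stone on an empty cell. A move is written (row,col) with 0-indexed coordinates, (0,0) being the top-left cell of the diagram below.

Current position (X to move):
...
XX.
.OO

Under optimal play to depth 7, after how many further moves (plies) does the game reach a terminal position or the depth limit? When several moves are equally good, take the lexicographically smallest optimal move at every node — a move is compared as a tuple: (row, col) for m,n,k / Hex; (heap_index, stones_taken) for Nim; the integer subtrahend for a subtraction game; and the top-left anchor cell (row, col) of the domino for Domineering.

PV length from [.../XX./.OO]: 3 plies

[.../XX./.OO] X move#1: (0,0):-1/X../XX./.OO, (0,1):-1/.X./XX./.OO, (0,2):-1/..X/XX./.OO, (1,2):-1/.../XXX/.OO, (2,0):+1/.../XX./XOO*
[.../XX./XOO] O move#2: (0,0):-1/O../XX./XOO*, (0,1):-1/.O./XX./XOO, (0,2):-1/..O/XX./XOO, (1,2):-1/.../XXO/XOO
[O../XX./XOO] X move#3: (0,1):+1/OX./XX./XOO*, (0,2):+1/O.X/XX./XOO, (1,2):+1/O../XXX/XOO
[OX./XX./XOO] end (terminal -1, O#4); searched .../XX./.OO to 7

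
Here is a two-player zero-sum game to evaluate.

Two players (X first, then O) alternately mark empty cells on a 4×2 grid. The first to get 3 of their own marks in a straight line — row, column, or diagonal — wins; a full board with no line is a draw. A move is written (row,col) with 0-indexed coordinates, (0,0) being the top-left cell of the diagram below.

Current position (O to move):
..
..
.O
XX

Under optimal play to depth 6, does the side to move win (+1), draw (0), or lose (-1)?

value(../../.O/XX, O) = 0

[../../.O/XX] O move#1: (0,0):+0/O./../.O/XX*, (0,1):+0/.O/../.O/XX, (1,0):+0/../O./.O/XX, (1,1):+0/../.O/.O/XX, (2,0):+0/../../OO/XX
[O./../.O/XX] X move#2: (0,1):+0/OX/../.O/XX*, (1,0):+0/O./X./.O/XX, (1,1):+0/O./.X/.O/XX, (2,0):+0/O./../XO/XX
[OX/../.O/XX] O move#3: (1,0):+0/OX/O./.O/XX*, (1,1):+0/OX/.O/.O/XX, (2,0):+0/OX/../OO/XX
[OX/O./.O/XX] X move#4: (1,1):-1/OX/OX/.O/XX, (2,0):+0/OX/O./XO/XX*
[OX/O./XO/XX] O move#5: (1,1):+0/OX/OO/XO/XX*
[OX/OO/XO/XX] end (terminal +0, X#6); searched ../../.O/XX to 6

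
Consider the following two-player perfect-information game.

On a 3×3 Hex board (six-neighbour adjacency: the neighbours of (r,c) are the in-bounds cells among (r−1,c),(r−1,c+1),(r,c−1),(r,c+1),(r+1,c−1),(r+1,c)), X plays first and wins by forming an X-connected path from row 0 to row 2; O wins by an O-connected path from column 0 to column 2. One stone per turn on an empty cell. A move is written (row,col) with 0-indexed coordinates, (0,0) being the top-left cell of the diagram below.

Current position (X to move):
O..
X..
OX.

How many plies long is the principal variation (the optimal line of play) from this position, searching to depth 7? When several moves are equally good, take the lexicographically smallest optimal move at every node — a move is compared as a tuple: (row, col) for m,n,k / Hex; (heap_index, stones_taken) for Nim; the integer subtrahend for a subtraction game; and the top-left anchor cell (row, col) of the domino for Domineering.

p1 X@[O../X../OX.]: (0,1)[OX./X../OX.]-1 (0,2)[O.X/X../OX.]+1* (1,1)[O../XX./OX.]+1 (1,2)[O../X.X/OX.]-1 (2,2)[O../X../OXX]-1
p2 O@[O.X/X../OX.]: (0,1)[OOX/X../OX.]-1* (1,1)[O.X/XO./OX.]-1 (1,2)[O.X/X.O/OX.]-1 (2,2)[O.X/X../OXO]-1
p3 X@[OOX/X../OX.]: (1,1)[OOX/XX./OX.]+1* (1,2)[OOX/X.X/OX.]+1 (2,2)[OOX/X../OXX]+1
p4 O@[OOX/XX./OX.] terminal -1; root [O../X../OX.] d7

PV length from [O../X../OX.]: 3 plies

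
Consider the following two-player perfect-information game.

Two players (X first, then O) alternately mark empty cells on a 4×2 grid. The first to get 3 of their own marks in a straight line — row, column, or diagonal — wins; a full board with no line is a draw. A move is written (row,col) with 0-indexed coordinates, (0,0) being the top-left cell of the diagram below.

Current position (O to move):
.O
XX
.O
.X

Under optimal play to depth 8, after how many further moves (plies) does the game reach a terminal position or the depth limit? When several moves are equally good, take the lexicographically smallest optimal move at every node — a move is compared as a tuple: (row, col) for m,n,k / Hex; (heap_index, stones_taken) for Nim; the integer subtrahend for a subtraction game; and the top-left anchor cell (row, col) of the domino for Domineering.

PV length from [.O/XX/.O/.X]: 3 plies

p1 O@[.O/XX/.O/.X]: (0,0)[OO/XX/.O/.X]+0* (2,0)[.O/XX/OO/.X]+0 (3,0)[.O/XX/.O/OX]+0
p2 X@[OO/XX/.O/.X]: (2,0)[OO/XX/XO/.X]+0* (3,0)[OO/XX/.O/XX]+0
p3 O@[OO/XX/XO/.X]: (3,0)[OO/XX/XO/OX]+0*
p4 X@[OO/XX/XO/OX] terminal +0; root [.O/XX/.O/.X] d8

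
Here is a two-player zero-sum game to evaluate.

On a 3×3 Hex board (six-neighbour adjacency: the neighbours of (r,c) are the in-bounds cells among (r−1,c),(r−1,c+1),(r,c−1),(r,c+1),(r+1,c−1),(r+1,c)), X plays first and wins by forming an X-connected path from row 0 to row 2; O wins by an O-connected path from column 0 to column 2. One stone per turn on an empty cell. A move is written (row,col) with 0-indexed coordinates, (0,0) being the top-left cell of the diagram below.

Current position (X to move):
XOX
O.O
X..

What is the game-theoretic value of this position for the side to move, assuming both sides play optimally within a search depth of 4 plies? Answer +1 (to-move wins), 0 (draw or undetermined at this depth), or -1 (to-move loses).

value(XOX/O.O/X.., X) = +1

ply 1, X at XOX/O.O/X.. | (1,1)=+1→XOX/OXO/X..*; (2,1)=-1→XOX/O.O/XX.; (2,2)=-1→XOX/O.O/X.X
ply 2: XOX/OXO/X.. is terminal -1 (O); from XOX/O.O/X.. depth 4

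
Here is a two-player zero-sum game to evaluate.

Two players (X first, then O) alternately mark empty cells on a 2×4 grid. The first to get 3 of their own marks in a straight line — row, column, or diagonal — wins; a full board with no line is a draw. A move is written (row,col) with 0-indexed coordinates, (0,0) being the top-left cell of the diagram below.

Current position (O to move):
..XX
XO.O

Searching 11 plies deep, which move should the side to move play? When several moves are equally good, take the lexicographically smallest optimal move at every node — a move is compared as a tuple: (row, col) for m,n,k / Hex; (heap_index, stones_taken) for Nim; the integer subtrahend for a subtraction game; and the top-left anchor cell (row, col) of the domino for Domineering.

O's best at [..XX/XO.O]: (1,2)

[..XX/XO.O] O move#1: (0,0):-1/O.XX/XO.O, (0,1):+0/.OXX/XO.O, (1,2):+1/..XX/XOOO*
[..XX/XOOO] end (terminal -1, X#2); searched ..XX/XO.O to 11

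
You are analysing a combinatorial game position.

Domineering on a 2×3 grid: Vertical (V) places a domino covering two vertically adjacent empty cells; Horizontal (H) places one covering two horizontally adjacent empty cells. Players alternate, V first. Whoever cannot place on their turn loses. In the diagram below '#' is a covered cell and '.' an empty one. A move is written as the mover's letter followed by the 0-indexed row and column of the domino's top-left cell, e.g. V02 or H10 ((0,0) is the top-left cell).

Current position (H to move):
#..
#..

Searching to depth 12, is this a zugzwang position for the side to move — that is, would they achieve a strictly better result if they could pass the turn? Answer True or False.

zugzwang(#../#.., H) = False

[#../#..] H move#1: H01:+1/###/#..*, H11:+1/#../###
[###/#..] end (terminal -1, V#2); searched #../#.. to 12
if H skipped the turn, V would face:
~ [#../#..] V move#1: V01:+1/##./##.*, V02:+1/#.#/#.#
~ [##./##.] end (terminal -1, H#2); searched #../#.. to 12
compare (H): move=+1 vs pass=-1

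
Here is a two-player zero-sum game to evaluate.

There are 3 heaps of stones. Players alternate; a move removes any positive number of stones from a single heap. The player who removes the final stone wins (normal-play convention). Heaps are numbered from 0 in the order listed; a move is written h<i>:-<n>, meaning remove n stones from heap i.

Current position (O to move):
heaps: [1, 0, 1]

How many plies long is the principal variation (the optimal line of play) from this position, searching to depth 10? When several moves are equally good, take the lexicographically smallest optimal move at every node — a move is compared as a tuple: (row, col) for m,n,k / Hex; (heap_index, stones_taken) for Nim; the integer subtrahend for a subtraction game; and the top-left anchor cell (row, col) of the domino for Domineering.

PV length from [(1,0,1)]: 2 plies

ply 1, O at (1,0,1) | h0:-1=-1→(0,0,1)*; h2:-1=-1→(1,0,0)
ply 2, X at (0,0,1) | h2:-1=+1→(0,0,0)*
ply 3: (0,0,0) is terminal -1 (O); from (1,0,1) depth 10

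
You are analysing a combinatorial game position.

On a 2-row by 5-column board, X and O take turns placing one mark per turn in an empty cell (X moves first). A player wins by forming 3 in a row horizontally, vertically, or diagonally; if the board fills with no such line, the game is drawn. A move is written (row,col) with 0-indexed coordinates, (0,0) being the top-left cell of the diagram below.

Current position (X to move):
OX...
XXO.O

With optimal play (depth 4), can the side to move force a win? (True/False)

X winning at [OX.../XXO.O]: False

ply 1, X at OX.../XXO.O | (0,2)=-1→OXX../XXO.O; (0,3)=-1→OX.X./XXO.O; (0,4)=-1→OX..X/XXO.O; (1,3)=+0→OX.../XXOXO*
ply 2, O at OX.../XXOXO | (0,2)=+0→OXO../XXOXO*; (0,3)=+0→OX.O./XXOXO; (0,4)=+0→OX..O/XXOXO
ply 3, X at OXO../XXOXO | (0,3)=+0→OXOX./XXOXO*; (0,4)=+0→OXO.X/XXOXO
ply 4, O at OXOX./XXOXO | (0,4)=+0→OXOXO/XXOXO*
ply 5: OXOXO/XXOXO is terminal +0 (X); from OX.../XXO.O depth 4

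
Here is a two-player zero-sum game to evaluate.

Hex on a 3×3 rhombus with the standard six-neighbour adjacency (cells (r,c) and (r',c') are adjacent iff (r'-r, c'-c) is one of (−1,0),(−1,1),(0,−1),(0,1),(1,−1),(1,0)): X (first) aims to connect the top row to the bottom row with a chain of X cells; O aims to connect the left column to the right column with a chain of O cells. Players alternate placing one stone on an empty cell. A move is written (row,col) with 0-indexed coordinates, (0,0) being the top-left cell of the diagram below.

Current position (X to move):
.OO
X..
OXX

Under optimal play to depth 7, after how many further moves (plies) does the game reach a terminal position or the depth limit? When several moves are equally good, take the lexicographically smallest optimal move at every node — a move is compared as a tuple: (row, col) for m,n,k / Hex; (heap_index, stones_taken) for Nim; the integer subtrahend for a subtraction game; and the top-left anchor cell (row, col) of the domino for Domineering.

ply 1, X at .OO/X../OXX | (0,0)=-1→XOO/X../OXX*; (1,1)=-1→.OO/XX./OXX; (1,2)=-1→.OO/X.X/OXX
ply 2, O at XOO/X../OXX | (1,1)=+1→XOO/XO./OXX*; (1,2)=-1→XOO/X.O/OXX
ply 3: XOO/XO./OXX is terminal -1 (X); from .OO/X../OXX depth 7

PV length from [.OO/X../OXX]: 2 plies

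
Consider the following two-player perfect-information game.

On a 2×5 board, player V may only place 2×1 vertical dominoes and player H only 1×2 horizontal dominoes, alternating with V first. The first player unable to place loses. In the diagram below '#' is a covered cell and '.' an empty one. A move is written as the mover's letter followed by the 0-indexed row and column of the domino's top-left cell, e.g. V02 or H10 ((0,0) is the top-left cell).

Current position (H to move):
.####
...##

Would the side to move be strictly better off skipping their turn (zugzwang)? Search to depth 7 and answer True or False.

[.####/...##] H move#1: H10:+1/.####/##.##*, H11:-1/.####/.####
[.####/##.##] end (terminal -1, V#2); searched .####/...## to 7
pass branch (V moves first from the same position):
  | [.####/...##] V move#1: V00:-1/#####/#..##*
  | [#####/#..##] H move#2: H11:+1/#####/#####*
  | [#####/#####] end (terminal -1, V#3); searched .####/...## to 7
H moving scores +1; H passing scores +1

zugzwang(.####/...##, H) = False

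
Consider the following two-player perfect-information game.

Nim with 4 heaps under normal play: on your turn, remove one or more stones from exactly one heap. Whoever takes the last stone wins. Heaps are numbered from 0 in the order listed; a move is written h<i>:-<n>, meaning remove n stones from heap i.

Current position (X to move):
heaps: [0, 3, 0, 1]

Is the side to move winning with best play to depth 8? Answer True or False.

X winning at [(0,3,0,1)]: True

ply 1, X at (0,3,0,1) | h1:-1=-1→(0,2,0,1); h1:-2=+1→(0,1,0,1)*; h1:-3=-1→(0,0,0,1); h3:-1=-1→(0,3,0,0)
ply 2, O at (0,1,0,1) | h1:-1=-1→(0,0,0,1)*; h3:-1=-1→(0,1,0,0)
ply 3, X at (0,0,0,1) | h3:-1=+1→(0,0,0,0)*
ply 4: (0,0,0,0) is terminal -1 (O); from (0,3,0,1) depth 8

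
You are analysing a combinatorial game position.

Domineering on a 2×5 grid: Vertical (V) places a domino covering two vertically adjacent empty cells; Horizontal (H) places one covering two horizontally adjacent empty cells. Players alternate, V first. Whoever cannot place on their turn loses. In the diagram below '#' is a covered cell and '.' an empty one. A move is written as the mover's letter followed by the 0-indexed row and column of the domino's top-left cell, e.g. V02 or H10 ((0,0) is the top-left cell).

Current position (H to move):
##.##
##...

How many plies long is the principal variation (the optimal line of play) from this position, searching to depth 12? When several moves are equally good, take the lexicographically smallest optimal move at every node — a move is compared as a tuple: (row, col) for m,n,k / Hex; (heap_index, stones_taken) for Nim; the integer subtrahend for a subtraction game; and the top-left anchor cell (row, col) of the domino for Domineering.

PV length from [##.##/##...]: 1 ply

ply 1, H at ##.##/##... | H12=+1→##.##/####.*; H13=-1→##.##/##.##
ply 2: ##.##/####. is terminal -1 (V); from ##.##/##... depth 12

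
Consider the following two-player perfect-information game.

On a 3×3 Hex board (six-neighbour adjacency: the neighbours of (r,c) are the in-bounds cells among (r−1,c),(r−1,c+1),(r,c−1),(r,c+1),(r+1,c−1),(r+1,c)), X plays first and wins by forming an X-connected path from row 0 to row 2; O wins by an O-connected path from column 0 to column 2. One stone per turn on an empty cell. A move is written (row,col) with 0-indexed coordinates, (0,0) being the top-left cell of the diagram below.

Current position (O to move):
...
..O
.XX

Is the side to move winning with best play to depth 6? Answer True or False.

O winning at [.../..O/.XX]: True

p1 O@[.../..O/.XX]: (0,0)[O../..O/.XX]-1 (0,1)[.O./..O/.XX]+1* (0,2)[..O/..O/.XX]-1 (1,0)[.../O.O/.XX]-1 (1,1)[.../.OO/.XX]+1 (2,0)[.../..O/OXX]-1
p2 X@[.O./..O/.XX]: (0,0)[XO./..O/.XX]-1* (0,2)[.OX/..O/.XX]-1 (1,0)[.O./X.O/.XX]-1 (1,1)[.O./.XO/.XX]-1 (2,0)[.O./..O/XXX]-1
p3 O@[XO./..O/.XX]: (0,2)[XOO/..O/.XX]-1 (1,0)[XO./O.O/.XX]+1* (1,1)[XO./.OO/.XX]+1 (2,0)[XO./..O/OXX]-1
p4 X@[XO./O.O/.XX]: (0,2)[XOX/O.O/.XX]-1* (1,1)[XO./OXO/.XX]-1 (2,0)[XO./O.O/XXX]-1
p5 O@[XOX/O.O/.XX]: (1,1)[XOX/OOO/.XX]+1* (2,0)[XOX/O.O/OXX]-1
p6 X@[XOX/OOO/.XX] terminal -1; root [.../..O/.XX] d6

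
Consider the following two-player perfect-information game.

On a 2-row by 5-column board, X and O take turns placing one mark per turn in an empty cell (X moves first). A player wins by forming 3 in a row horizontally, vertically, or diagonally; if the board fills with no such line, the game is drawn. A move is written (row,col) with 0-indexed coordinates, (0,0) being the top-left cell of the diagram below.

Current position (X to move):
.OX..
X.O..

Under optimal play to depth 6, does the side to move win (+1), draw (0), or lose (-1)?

value(.OX../X.O.., X) = 0

p1 X@[.OX../X.O..]: (0,0)[XOX../X.O..]-1 (0,3)[.OXX./X.O..]+0* (0,4)[.OX.X/X.O..]+0 (1,1)[.OX../XXO..]+0 (1,3)[.OX../X.OX.]+0 (1,4)[.OX../X.O.X]+0
p2 O@[.OXX./X.O..]: (0,0)[OOXX./X.O..]-1 (0,4)[.OXXO/X.O..]+0* (1,1)[.OXX./XOO..]-1 (1,3)[.OXX./X.OO.]-1 (1,4)[.OXX./X.O.O]-1
p3 X@[.OXXO/X.O..]: (0,0)[XOXXO/X.O..]-1 (1,1)[.OXXO/XXO..]+0* (1,3)[.OXXO/X.OX.]+0 (1,4)[.OXXO/X.O.X]+0
p4 O@[.OXXO/XXO..]: (0,0)[OOXXO/XXO..]+0* (1,3)[.OXXO/XXOO.]+0 (1,4)[.OXXO/XXO.O]+0
p5 X@[OOXXO/XXO..]: (1,3)[OOXXO/XXOX.]+0* (1,4)[OOXXO/XXO.X]+0
p6 O@[OOXXO/XXOX.]: (1,4)[OOXXO/XXOXO]+0*
p7 X@[OOXXO/XXOXO] terminal +0; root [.OX../X.O..] d6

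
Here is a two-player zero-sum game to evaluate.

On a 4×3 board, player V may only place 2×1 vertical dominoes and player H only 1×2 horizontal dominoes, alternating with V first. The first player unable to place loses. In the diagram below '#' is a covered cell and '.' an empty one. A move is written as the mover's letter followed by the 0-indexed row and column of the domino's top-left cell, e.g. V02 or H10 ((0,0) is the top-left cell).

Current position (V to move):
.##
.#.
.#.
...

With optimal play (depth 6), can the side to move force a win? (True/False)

V winning at [.##/.#./.#./...]: True

[.##/.#./.#./...] V move#1: V00:+1/###/##./.#./...*, V10:+1/.##/##./##./..., V12:+1/.##/.##/.##/..., V20:+1/.##/.#./##./#.., V22:+1/.##/.#./.##/..#
[###/##./.#./...] H move#2: H30:-1/###/##./.#./##.*, H31:-1/###/##./.#./.##
[###/##./.#./##.] V move#3: V12:+1/###/###/.##/##.*, V22:+1/###/##./.##/###
[###/###/.##/##.] end (terminal -1, H#4); searched .##/.#./.#./... to 6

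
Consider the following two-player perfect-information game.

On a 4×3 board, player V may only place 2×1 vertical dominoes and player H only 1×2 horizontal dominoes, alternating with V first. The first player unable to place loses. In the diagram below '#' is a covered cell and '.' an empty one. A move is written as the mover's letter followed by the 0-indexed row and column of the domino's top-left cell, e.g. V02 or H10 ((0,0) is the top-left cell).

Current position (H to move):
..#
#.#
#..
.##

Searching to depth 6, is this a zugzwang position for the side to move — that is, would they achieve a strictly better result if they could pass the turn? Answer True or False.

zugzwang(..#/#.#/#../.##, H) = True

p1 H@[..#/#.#/#../.##]: H00[###/#.#/#../.##]-1* H21[..#/#.#/###/.##]-1
p2 V@[###/#.#/#../.##]: V11[###/###/##./.##]+1*
p3 H@[###/###/##./.##] terminal -1; root [..#/#.#/#../.##] d6
if H skipped the turn, V would face:
~ p1 V@[..#/#.#/#../.##]: V01[.##/###/#../.##]-1* V11[..#/###/##./.##]-1
~ p2 H@[.##/###/#../.##]: H21[.##/###/###/.##]+1*
~ p3 V@[.##/###/###/.##] terminal -1; root [..#/#.#/#../.##] d6
compare (H): move=-1 vs pass=+1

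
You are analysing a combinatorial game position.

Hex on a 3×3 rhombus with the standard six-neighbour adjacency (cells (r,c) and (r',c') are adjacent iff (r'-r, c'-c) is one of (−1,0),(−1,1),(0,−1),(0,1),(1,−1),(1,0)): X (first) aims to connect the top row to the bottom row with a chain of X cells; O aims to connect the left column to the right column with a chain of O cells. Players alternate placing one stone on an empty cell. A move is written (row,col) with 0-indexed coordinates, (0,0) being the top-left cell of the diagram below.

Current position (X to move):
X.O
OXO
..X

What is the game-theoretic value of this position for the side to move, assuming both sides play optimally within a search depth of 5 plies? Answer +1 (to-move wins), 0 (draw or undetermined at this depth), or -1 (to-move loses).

value(X.O/OXO/..X, X) = +1

p1 X@[X.O/OXO/..X]: (0,1)[XXO/OXO/..X]+1* (2,0)[X.O/OXO/X.X]-1 (2,1)[X.O/OXO/.XX]-1
p2 O@[XXO/OXO/..X]: (2,0)[XXO/OXO/O.X]-1* (2,1)[XXO/OXO/.OX]-1
p3 X@[XXO/OXO/O.X]: (2,1)[XXO/OXO/OXX]+1*
p4 O@[XXO/OXO/OXX] terminal -1; root [X.O/OXO/..X] d5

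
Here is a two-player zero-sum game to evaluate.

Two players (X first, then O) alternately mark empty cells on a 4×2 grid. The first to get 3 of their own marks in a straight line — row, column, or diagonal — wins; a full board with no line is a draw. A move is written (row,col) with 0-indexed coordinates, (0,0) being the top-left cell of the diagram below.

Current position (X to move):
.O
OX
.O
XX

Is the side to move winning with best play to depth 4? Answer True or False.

X winning at [.O/OX/.O/XX]: False

p1 X@[.O/OX/.O/XX]: (0,0)[XO/OX/.O/XX]+0* (2,0)[.O/OX/XO/XX]+0
p2 O@[XO/OX/.O/XX]: (2,0)[XO/OX/OO/XX]+0*
p3 X@[XO/OX/OO/XX] terminal +0; root [.O/OX/.O/XX] d4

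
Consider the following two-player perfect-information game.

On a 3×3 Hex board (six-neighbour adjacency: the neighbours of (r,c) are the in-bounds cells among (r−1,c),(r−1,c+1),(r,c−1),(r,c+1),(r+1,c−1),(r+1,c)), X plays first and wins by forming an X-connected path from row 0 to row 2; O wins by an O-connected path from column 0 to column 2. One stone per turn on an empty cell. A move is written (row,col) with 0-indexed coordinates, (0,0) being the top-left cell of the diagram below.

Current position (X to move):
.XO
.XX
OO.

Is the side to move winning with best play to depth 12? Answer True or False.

X winning at [.XO/.XX/OO.]: True

ply 1, X at .XO/.XX/OO. | (0,0)=-1→XXO/.XX/OO.; (1,0)=-1→.XO/XXX/OO.; (2,2)=+1→.XO/.XX/OOX*
ply 2: .XO/.XX/OOX is terminal -1 (O); from .XO/.XX/OO. depth 12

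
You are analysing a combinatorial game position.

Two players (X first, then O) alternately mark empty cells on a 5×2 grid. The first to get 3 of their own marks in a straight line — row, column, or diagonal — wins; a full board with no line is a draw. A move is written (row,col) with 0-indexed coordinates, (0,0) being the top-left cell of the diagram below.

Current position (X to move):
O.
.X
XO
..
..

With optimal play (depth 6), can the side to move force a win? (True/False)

X winning at [O./.X/XO/../..]: True

[O./.X/XO/../..] X move#1: (0,1):+0/OX/.X/XO/../.., (1,0):+0/O./XX/XO/../.., (3,0):+1/O./.X/XO/X./..*, (3,1):+0/O./.X/XO/.X/.., (4,0):+0/O./.X/XO/../X., (4,1):+0/O./.X/XO/../.X
[O./.X/XO/X./..] O move#2: (0,1):-1/OO/.X/XO/X./..*, (1,0):-1/O./OX/XO/X./.., (3,1):-1/O./.X/XO/XO/.., (4,0):-1/O./.X/XO/X./O., (4,1):-1/O./.X/XO/X./.O
[OO/.X/XO/X./..] X move#3: (1,0):+1/OO/XX/XO/X./..*, (3,1):+1/OO/.X/XO/XX/.., (4,0):+1/OO/.X/XO/X./X., (4,1):+1/OO/.X/XO/X./.X
[OO/XX/XO/X./..] end (terminal -1, O#4); searched O./.X/XO/../.. to 6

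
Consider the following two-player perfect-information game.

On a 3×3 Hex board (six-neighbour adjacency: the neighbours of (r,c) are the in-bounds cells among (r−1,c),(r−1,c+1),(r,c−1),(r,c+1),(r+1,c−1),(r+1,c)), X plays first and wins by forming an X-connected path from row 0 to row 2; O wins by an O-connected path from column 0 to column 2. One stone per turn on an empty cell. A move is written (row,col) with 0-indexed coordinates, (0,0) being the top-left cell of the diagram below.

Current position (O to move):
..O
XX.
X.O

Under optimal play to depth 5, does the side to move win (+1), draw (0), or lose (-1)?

[..O/XX./X.O] O move#1: (0,0):-1/O.O/XX./X.O*, (0,1):-1/.OO/XX./X.O, (1,2):-1/..O/XXO/X.O, (2,1):-1/..O/XX./XOO
[O.O/XX./X.O] X move#2: (0,1):+1/OXO/XX./X.O*, (1,2):-1/O.O/XXX/X.O, (2,1):-1/O.O/XX./XXO
[OXO/XX./X.O] end (terminal -1, O#3); searched ..O/XX./X.O to 5

value(..O/XX./X.O, O) = -1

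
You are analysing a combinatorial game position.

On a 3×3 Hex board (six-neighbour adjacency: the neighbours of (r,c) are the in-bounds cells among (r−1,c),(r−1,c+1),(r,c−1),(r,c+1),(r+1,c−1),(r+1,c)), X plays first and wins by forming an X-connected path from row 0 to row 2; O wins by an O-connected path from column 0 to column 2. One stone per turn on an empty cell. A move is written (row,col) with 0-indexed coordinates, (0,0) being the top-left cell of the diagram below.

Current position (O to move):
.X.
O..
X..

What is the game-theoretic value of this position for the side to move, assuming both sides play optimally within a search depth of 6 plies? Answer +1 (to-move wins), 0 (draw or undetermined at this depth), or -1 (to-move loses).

value(.X./O../X.., O) = +1

ply 1, O at .X./O../X.. | (0,0)=-1→OX./O../X..; (0,2)=-1→.XO/O../X..; (1,1)=+1→.X./OO./X..*; (1,2)=-1→.X./O.O/X..; (2,1)=-1→.X./O../XO.; (2,2)=-1→.X./O../X.O
ply 2, X at .X./OO./X.. | (0,0)=-1→XX./OO./X..*; (0,2)=-1→.XX/OO./X..; (1,2)=-1→.X./OOX/X..; (2,1)=-1→.X./OO./XX.; (2,2)=-1→.X./OO./X.X
ply 3, O at XX./OO./X.. | (0,2)=+1→XXO/OO./X..*; (1,2)=+1→XX./OOO/X..; (2,1)=+1→XX./OO./XO.; (2,2)=+1→XX./OO./X.O
ply 4: XXO/OO./X.. is terminal -1 (X); from .X./O../X.. depth 6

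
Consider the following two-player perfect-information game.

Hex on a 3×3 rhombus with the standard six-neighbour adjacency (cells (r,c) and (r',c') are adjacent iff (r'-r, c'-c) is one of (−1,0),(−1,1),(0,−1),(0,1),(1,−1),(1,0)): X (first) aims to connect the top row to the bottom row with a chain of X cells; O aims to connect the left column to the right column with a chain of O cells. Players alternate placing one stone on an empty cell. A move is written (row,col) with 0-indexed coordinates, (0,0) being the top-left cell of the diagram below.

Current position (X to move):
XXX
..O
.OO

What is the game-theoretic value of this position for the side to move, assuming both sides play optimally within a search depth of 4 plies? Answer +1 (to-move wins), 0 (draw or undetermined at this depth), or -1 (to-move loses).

ply 1, X at XXX/..O/.OO | (1,0)=-1→XXX/X.O/.OO; (1,1)=-1→XXX/.XO/.OO; (2,0)=+1→XXX/..O/XOO*
ply 2, O at XXX/..O/XOO | (1,0)=-1→XXX/O.O/XOO*; (1,1)=-1→XXX/.OO/XOO
ply 3, X at XXX/O.O/XOO | (1,1)=+1→XXX/OXO/XOO*
ply 4: XXX/OXO/XOO is terminal -1 (O); from XXX/..O/.OO depth 4

value(XXX/..O/.OO, X) = +1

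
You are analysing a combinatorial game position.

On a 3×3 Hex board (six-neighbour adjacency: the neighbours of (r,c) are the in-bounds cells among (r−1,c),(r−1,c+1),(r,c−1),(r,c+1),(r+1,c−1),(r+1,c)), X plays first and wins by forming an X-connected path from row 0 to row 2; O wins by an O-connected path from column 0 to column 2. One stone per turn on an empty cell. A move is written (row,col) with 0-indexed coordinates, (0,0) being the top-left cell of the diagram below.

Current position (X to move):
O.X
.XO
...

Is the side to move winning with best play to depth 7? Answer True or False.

[O.X/.XO/...] X move#1: (0,1):+1/OXX/.XO/...*, (1,0):+1/O.X/XXO/..., (2,0):+1/O.X/.XO/X.., (2,1):+1/O.X/.XO/.X., (2,2):+1/O.X/.XO/..X
[OXX/.XO/...] O move#2: (1,0):-1/OXX/OXO/...*, (2,0):-1/OXX/.XO/O.., (2,1):-1/OXX/.XO/.O., (2,2):-1/OXX/.XO/..O
[OXX/OXO/...] X move#3: (2,0):+1/OXX/OXO/X..*, (2,1):+1/OXX/OXO/.X., (2,2):+1/OXX/OXO/..X
[OXX/OXO/X..] end (terminal -1, O#4); searched O.X/.XO/... to 7

X winning at [O.X/.XO/...]: True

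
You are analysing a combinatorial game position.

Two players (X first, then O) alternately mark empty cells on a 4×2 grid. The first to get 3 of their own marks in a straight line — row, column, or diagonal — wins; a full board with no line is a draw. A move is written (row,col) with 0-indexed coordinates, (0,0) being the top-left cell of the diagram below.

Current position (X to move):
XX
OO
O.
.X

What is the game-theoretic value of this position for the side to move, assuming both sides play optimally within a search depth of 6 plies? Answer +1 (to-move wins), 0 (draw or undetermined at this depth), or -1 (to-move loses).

value(XX/OO/O./.X, X) = 0

[XX/OO/O./.X] X move#1: (2,1):-1/XX/OO/OX/.X, (3,0):+0/XX/OO/O./XX*
[XX/OO/O./XX] O move#2: (2,1):+0/XX/OO/OO/XX*
[XX/OO/OO/XX] end (terminal +0, X#3); searched XX/OO/O./.X to 6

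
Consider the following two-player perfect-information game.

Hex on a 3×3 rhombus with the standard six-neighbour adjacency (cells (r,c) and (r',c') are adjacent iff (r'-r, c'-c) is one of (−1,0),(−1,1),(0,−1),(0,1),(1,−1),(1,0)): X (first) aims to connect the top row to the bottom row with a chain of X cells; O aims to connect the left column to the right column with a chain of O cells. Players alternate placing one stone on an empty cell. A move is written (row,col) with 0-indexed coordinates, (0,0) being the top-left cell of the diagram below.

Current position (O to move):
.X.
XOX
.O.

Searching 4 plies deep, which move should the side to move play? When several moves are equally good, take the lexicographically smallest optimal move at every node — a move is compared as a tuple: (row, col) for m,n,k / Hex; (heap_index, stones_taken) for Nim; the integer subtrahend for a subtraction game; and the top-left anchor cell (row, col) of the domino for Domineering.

p1 O@[.X./XOX/.O.]: (0,0)[OX./XOX/.O.]-1 (0,2)[.XO/XOX/.O.]-1 (2,0)[.X./XOX/OO.]+1* (2,2)[.X./XOX/.OO]-1
p2 X@[.X./XOX/OO.]: (0,0)[XX./XOX/OO.]-1* (0,2)[.XX/XOX/OO.]-1 (2,2)[.X./XOX/OOX]-1
p3 O@[XX./XOX/OO.]: (0,2)[XXO/XOX/OO.]+1* (2,2)[XX./XOX/OOO]+1
p4 X@[XXO/XOX/OO.] terminal -1; root [.X./XOX/.O.] d4

O's best at [.X./XOX/.O.]: (2,0)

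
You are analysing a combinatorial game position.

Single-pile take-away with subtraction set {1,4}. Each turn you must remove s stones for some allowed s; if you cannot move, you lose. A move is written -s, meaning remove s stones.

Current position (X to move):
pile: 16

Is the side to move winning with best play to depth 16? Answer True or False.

X winning at [16]: True

p1 X@[16]: -1[15]+1* -4[12]+1
p2 O@[15]: -1[14]-1* -4[11]-1
p3 X@[14]: -1[13]-1 -4[10]+1*
p4 O@[10]: -1[9]-1* -4[6]-1
p5 X@[9]: -1[8]-1 -4[5]+1*
p6 O@[5]: -1[4]-1* -4[1]-1
p7 X@[4]: -1[3]-1 -4[0]+1*
p8 O@[0] terminal -1; root [16] d16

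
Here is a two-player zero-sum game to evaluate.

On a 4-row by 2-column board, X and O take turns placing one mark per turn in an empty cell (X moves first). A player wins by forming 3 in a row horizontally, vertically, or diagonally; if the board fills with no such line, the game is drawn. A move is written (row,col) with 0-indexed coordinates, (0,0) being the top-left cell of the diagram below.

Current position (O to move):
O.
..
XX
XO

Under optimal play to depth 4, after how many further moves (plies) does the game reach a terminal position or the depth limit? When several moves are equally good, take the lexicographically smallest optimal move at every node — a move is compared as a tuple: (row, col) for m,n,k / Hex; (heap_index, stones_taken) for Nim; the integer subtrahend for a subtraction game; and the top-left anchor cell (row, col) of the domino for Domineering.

p1 O@[O./../XX/XO]: (0,1)[OO/../XX/XO]-1 (1,0)[O./O./XX/XO]+0* (1,1)[O./.O/XX/XO]-1
p2 X@[O./O./XX/XO]: (0,1)[OX/O./XX/XO]+0* (1,1)[O./OX/XX/XO]+0
p3 O@[OX/O./XX/XO]: (1,1)[OX/OO/XX/XO]+0*
p4 X@[OX/OO/XX/XO] terminal +0; root [O./../XX/XO] d4

PV length from [O./../XX/XO]: 3 plies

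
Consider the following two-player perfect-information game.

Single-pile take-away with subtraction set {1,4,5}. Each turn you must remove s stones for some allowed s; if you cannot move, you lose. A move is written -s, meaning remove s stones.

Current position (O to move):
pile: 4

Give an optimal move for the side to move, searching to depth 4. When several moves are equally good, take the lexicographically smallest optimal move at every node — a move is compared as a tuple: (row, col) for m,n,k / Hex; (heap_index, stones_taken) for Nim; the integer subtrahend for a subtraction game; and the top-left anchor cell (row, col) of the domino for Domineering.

[4] O move#1: -1:-1/3, -4:+1/0*
[0] end (terminal -1, X#2); searched 4 to 4

O's best at [4]: -4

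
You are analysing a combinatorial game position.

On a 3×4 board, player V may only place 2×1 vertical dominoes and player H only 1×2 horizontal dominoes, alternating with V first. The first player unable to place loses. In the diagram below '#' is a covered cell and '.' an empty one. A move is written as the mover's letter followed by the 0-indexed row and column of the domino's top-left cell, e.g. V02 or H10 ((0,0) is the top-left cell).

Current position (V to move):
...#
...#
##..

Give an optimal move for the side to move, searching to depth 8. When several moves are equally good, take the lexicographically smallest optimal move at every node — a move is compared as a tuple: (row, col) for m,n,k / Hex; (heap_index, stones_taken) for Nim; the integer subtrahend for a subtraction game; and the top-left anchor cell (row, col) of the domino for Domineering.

V's best at [...#/...#/##..]: V01

p1 V@[...#/...#/##..]: V00[#..#/#..#/##..]-1 V01[.#.#/.#.#/##..]+1* V02[..##/..##/##..]-1 V12[...#/..##/###.]-1
p2 H@[.#.#/.#.#/##..]: H22[.#.#/.#.#/####]-1*
p3 V@[.#.#/.#.#/####]: V00[##.#/##.#/####]+1* V02[.###/.###/####]+1
p4 H@[##.#/##.#/####] terminal -1; root [...#/...#/##..] d8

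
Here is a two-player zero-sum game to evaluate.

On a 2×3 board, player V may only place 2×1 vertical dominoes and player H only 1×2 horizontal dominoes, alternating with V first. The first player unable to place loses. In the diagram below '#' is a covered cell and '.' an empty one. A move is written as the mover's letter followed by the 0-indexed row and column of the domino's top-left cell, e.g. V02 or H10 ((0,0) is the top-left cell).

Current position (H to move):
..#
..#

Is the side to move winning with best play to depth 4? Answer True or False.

H winning at [..#/..#]: True

ply 1, H at ..#/..# | H00=+1→###/..#*; H10=+1→..#/###
ply 2: ###/..# is terminal -1 (V); from ..#/..# depth 4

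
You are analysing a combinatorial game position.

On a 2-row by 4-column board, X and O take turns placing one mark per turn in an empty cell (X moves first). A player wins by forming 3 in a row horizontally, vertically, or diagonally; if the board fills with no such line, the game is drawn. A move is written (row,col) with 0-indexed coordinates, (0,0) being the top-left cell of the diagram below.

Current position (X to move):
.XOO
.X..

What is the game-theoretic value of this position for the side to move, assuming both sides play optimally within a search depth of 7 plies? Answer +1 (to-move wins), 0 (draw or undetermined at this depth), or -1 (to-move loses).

ply 1, X at .XOO/.X.. | (0,0)=+0→XXOO/.X..; (1,0)=+0→.XOO/XX..; (1,2)=+1→.XOO/.XX.*; (1,3)=+0→.XOO/.X.X
ply 2, O at .XOO/.XX. | (0,0)=-1→OXOO/.XX.*; (1,0)=-1→.XOO/OXX.; (1,3)=-1→.XOO/.XXO
ply 3, X at OXOO/.XX. | (1,0)=+1→OXOO/XXX.*; (1,3)=+1→OXOO/.XXX
ply 4: OXOO/XXX. is terminal -1 (O); from .XOO/.X.. depth 7

value(.XOO/.X.., X) = +1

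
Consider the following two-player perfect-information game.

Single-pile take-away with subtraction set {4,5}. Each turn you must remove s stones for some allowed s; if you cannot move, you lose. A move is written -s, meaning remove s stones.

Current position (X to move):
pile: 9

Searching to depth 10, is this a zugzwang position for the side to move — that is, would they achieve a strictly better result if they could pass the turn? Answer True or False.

zugzwang(9, X) = True

ply 1, X at 9 | -4=-1→5*; -5=-1→4
ply 2, O at 5 | -4=+1→1*; -5=+1→0
ply 3: 1 is terminal -1 (X); from 9 depth 10
suppose X passes — search the same position with O to move:
pass> ply 1, O at 9 | -4=-1→5*; -5=-1→4
pass> ply 2, X at 5 | -4=+1→1*; -5=+1→0
pass> ply 3: 1 is terminal -1 (O); from 9 depth 10
for X: play -1, pass +1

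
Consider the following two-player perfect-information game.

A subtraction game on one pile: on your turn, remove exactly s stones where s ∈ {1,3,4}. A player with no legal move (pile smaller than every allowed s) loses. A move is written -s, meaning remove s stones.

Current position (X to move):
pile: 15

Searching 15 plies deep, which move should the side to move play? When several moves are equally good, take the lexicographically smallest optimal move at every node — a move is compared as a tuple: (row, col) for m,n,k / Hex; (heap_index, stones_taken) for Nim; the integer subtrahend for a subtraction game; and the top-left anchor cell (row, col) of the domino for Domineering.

X's best at [15]: -1

p1 X@[15]: -1[14]+1* -3[12]-1 -4[11]-1
p2 O@[14]: -1[13]-1* -3[11]-1 -4[10]-1
p3 X@[13]: -1[12]-1 -3[10]-1 -4[9]+1*
p4 O@[9]: -1[8]-1* -3[6]-1 -4[5]-1
p5 X@[8]: -1[7]+1* -3[5]-1 -4[4]-1
p6 O@[7]: -1[6]-1* -3[4]-1 -4[3]-1
p7 X@[6]: -1[5]-1 -3[3]-1 -4[2]+1*
p8 O@[2]: -1[1]-1*
p9 X@[1]: -1[0]+1*
p10 O@[0] terminal -1; root [15] d15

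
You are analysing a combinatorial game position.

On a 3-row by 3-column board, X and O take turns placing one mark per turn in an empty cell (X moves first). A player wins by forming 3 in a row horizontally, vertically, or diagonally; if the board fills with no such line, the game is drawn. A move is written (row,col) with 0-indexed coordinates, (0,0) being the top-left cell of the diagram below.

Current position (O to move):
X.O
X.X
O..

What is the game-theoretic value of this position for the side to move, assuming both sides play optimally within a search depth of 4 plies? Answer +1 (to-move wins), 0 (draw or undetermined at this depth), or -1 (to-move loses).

value(X.O/X.X/O.., O) = +1

p1 O@[X.O/X.X/O..]: (0,1)[XOO/X.X/O..]-1 (1,1)[X.O/XOX/O..]+1* (2,1)[X.O/X.X/OO.]-1 (2,2)[X.O/X.X/O.O]-1
p2 X@[X.O/XOX/O..] terminal -1; root [X.O/X.X/O..] d4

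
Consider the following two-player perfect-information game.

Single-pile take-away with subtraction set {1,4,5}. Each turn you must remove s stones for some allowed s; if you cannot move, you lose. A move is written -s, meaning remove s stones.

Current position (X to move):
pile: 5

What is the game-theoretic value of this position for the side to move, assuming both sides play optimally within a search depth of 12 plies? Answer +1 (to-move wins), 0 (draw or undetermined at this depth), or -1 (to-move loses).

value(5, X) = +1

ply 1, X at 5 | -1=-1→4; -4=-1→1; -5=+1→0*
ply 2: 0 is terminal -1 (O); from 5 depth 12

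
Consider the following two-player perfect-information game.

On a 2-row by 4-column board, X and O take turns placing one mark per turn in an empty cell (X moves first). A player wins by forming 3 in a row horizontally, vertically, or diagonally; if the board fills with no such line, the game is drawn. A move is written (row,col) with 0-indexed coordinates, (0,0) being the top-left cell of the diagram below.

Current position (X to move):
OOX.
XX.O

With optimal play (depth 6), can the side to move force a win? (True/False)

X winning at [OOX./XX.O]: True

[OOX./XX.O] X move#1: (0,3):+0/OOXX/XX.O, (1,2):+1/OOX./XXXO*
[OOX./XXXO] end (terminal -1, O#2); searched OOX./XX.O to 6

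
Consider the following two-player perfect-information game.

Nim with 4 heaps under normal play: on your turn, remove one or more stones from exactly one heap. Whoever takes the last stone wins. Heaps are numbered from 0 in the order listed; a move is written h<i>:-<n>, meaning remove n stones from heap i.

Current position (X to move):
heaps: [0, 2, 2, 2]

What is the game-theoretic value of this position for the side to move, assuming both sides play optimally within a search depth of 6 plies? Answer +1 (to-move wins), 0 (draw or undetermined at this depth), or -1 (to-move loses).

value((0,2,2,2), X) = +1

ply 1, X at (0,2,2,2) | h1:-1=-1→(0,1,2,2); h1:-2=+1→(0,0,2,2)*; h2:-1=-1→(0,2,1,2); h2:-2=+1→(0,2,0,2); h3:-1=-1→(0,2,2,1); h3:-2=+1→(0,2,2,0)
ply 2, O at (0,0,2,2) | h2:-1=-1→(0,0,1,2)*; h2:-2=-1→(0,0,0,2); h3:-1=-1→(0,0,2,1); h3:-2=-1→(0,0,2,0)
ply 3, X at (0,0,1,2) | h2:-1=-1→(0,0,0,2); h3:-1=+1→(0,0,1,1)*; h3:-2=-1→(0,0,1,0)
ply 4, O at (0,0,1,1) | h2:-1=-1→(0,0,0,1)*; h3:-1=-1→(0,0,1,0)
ply 5, X at (0,0,0,1) | h3:-1=+1→(0,0,0,0)*
ply 6: (0,0,0,0) is terminal -1 (O); from (0,2,2,2) depth 6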